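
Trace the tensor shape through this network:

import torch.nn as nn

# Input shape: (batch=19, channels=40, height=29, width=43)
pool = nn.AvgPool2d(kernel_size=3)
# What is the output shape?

Input shape: (19, 40, 29, 43)
Output shape: (19, 40, 9, 14)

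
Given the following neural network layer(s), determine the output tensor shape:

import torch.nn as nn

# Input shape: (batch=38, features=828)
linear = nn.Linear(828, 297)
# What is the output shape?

Input shape: (38, 828)
Output shape: (38, 297)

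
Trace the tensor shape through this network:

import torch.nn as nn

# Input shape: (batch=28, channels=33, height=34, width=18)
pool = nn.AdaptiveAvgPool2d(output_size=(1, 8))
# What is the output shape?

Input shape: (28, 33, 34, 18)
Output shape: (28, 33, 1, 8)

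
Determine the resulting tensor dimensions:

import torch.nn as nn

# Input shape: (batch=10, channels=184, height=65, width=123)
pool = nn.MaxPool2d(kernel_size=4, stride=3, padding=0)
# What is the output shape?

Input shape: (10, 184, 65, 123)
Output shape: (10, 184, 21, 40)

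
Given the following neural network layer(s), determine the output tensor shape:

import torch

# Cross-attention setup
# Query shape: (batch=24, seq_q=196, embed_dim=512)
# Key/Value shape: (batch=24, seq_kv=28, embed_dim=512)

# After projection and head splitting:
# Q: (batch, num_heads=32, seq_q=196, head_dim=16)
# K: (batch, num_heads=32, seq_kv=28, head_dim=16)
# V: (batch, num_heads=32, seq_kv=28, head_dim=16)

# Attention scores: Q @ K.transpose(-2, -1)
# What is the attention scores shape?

Input shape: (24, 196, 512)
Output shape: (24, 32, 196, 28)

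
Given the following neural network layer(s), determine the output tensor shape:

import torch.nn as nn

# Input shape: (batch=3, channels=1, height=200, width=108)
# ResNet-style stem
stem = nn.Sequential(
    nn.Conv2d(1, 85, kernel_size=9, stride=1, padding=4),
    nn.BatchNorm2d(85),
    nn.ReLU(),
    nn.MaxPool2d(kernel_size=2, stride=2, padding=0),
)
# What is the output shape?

Input shape: (3, 1, 200, 108)
  -> after Conv2d 9x9 stride=1: (3, 85, 200, 108)
Output shape: (3, 85, 100, 54)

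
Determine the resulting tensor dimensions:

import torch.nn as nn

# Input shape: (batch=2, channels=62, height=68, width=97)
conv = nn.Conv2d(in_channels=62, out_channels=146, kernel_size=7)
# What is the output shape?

Input shape: (2, 62, 68, 97)
Output shape: (2, 146, 62, 91)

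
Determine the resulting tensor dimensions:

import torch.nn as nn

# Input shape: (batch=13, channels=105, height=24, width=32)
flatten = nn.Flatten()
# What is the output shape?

Input shape: (13, 105, 24, 32)
Output shape: (13, 80640)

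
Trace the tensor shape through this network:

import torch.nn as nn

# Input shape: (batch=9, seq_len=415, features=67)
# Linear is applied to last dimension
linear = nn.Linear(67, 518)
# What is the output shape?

Input shape: (9, 415, 67)
Output shape: (9, 415, 518)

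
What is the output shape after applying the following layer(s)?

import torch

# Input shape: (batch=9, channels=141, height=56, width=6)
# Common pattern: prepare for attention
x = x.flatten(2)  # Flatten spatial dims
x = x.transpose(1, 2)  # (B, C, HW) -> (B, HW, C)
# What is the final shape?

Input shape: (9, 141, 56, 6)
  -> after flatten(2): (9, 141, 336)
Output shape: (9, 336, 141)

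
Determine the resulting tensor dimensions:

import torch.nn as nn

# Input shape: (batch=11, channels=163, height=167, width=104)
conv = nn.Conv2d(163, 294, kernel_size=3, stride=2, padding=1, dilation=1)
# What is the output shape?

Input shape: (11, 163, 167, 104)
Output shape: (11, 294, 84, 52)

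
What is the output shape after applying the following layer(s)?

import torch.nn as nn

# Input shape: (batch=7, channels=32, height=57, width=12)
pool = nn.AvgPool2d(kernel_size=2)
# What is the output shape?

Input shape: (7, 32, 57, 12)
Output shape: (7, 32, 28, 6)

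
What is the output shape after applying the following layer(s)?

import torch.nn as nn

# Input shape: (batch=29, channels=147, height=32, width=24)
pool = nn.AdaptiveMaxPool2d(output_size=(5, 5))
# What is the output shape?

Input shape: (29, 147, 32, 24)
Output shape: (29, 147, 5, 5)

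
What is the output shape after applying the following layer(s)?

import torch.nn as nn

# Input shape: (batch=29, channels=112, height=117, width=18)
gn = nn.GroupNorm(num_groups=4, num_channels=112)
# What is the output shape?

Input shape: (29, 112, 117, 18)
Output shape: (29, 112, 117, 18)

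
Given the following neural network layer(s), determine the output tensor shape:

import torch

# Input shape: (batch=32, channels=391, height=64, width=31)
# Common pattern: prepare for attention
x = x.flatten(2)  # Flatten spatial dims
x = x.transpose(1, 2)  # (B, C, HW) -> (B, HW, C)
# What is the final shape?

Input shape: (32, 391, 64, 31)
  -> after flatten(2): (32, 391, 1984)
Output shape: (32, 1984, 391)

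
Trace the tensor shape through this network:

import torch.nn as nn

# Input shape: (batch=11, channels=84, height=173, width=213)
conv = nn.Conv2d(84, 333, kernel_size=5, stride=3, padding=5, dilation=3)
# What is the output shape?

Input shape: (11, 84, 173, 213)
Output shape: (11, 333, 57, 71)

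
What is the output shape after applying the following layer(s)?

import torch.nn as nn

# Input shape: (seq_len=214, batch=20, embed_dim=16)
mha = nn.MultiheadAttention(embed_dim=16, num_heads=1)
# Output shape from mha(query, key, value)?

Input shape: (214, 20, 16)
Output shape: (214, 20, 16)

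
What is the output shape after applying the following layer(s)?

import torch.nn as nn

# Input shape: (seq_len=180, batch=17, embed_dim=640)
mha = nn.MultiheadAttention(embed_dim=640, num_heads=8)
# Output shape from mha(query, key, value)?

Input shape: (180, 17, 640)
Output shape: (180, 17, 640)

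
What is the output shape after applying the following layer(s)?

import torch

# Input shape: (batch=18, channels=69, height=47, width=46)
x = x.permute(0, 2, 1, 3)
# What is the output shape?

Input shape: (18, 69, 47, 46)
Output shape: (18, 47, 69, 46)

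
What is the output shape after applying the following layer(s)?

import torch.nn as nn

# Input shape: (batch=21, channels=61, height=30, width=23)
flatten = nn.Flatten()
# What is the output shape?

Input shape: (21, 61, 30, 23)
Output shape: (21, 42090)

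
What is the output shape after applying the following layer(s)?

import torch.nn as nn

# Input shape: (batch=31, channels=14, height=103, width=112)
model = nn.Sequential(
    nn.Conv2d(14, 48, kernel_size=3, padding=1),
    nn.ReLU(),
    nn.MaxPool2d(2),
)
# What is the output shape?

Input shape: (31, 14, 103, 112)
  -> after Conv2d: (31, 48, 103, 112)
  -> after ReLU: (31, 48, 103, 112)
Output shape: (31, 48, 51, 56)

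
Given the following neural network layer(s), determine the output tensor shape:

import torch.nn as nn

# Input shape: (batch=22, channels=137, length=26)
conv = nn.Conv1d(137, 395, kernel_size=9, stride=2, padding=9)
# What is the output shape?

Input shape: (22, 137, 26)
Output shape: (22, 395, 18)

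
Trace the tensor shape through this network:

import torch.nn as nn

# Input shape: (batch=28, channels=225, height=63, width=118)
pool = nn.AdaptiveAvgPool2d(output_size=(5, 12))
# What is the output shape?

Input shape: (28, 225, 63, 118)
Output shape: (28, 225, 5, 12)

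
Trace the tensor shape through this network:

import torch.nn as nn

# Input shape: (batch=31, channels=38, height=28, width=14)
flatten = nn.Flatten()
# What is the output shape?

Input shape: (31, 38, 28, 14)
Output shape: (31, 14896)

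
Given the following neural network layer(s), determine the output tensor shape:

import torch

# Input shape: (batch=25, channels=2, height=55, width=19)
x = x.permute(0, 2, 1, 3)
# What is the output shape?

Input shape: (25, 2, 55, 19)
Output shape: (25, 55, 2, 19)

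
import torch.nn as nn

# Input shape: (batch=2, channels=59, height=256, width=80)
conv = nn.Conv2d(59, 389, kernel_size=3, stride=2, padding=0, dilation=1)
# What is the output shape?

Input shape: (2, 59, 256, 80)
Output shape: (2, 389, 127, 39)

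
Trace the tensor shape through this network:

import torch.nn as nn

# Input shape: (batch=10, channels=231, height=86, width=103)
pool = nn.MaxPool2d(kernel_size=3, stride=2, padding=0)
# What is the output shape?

Input shape: (10, 231, 86, 103)
Output shape: (10, 231, 42, 51)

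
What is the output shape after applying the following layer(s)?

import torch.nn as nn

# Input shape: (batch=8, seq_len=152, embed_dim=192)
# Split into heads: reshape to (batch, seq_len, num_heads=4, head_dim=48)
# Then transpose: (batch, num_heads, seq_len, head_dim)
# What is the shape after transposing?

Input shape: (8, 152, 192)
  -> after reshape: (8, 152, 4, 48)
Output shape: (8, 4, 152, 48)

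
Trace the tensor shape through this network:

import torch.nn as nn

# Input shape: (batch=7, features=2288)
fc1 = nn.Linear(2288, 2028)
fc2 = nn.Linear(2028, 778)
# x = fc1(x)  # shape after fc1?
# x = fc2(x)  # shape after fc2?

Input shape: (7, 2288)
  -> after fc1: (7, 2028)
Output shape: (7, 778)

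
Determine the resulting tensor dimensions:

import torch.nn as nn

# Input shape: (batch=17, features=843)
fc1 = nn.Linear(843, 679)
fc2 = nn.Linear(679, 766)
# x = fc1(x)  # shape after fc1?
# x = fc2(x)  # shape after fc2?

Input shape: (17, 843)
  -> after fc1: (17, 679)
Output shape: (17, 766)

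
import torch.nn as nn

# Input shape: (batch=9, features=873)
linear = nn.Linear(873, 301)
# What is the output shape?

Input shape: (9, 873)
Output shape: (9, 301)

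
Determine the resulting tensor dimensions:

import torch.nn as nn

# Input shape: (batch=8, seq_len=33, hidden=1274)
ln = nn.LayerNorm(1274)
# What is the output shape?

Input shape: (8, 33, 1274)
Output shape: (8, 33, 1274)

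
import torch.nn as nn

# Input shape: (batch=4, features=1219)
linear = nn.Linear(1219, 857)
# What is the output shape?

Input shape: (4, 1219)
Output shape: (4, 857)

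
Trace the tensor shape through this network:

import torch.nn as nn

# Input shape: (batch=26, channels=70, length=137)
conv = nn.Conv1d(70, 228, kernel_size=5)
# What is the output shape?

Input shape: (26, 70, 137)
Output shape: (26, 228, 133)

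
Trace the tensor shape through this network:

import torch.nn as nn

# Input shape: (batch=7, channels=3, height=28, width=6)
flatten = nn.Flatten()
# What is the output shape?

Input shape: (7, 3, 28, 6)
Output shape: (7, 504)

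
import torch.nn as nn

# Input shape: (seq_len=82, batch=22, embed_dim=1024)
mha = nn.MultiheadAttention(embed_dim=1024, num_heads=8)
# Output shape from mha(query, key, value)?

Input shape: (82, 22, 1024)
Output shape: (82, 22, 1024)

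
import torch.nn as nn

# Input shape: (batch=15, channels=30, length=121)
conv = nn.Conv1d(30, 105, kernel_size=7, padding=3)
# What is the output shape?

Input shape: (15, 30, 121)
Output shape: (15, 105, 121)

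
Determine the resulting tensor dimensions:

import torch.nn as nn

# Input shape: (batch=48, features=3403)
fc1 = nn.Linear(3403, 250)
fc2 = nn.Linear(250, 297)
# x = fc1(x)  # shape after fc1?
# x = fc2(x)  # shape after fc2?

Input shape: (48, 3403)
  -> after fc1: (48, 250)
Output shape: (48, 297)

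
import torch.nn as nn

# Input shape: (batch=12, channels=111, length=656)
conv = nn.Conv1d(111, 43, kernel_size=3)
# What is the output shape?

Input shape: (12, 111, 656)
Output shape: (12, 43, 654)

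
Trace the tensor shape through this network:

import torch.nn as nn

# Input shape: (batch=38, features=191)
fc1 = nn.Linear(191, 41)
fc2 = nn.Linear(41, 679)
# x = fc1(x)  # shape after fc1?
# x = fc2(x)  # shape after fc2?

Input shape: (38, 191)
  -> after fc1: (38, 41)
Output shape: (38, 679)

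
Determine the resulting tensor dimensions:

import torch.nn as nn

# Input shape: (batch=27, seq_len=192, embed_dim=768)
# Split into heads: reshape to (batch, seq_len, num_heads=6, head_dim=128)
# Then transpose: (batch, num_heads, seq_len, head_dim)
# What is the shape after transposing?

Input shape: (27, 192, 768)
  -> after reshape: (27, 192, 6, 128)
Output shape: (27, 6, 192, 128)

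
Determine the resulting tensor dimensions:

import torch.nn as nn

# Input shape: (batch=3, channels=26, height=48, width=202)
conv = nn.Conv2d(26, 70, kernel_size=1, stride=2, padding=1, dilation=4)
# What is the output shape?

Input shape: (3, 26, 48, 202)
Output shape: (3, 70, 25, 102)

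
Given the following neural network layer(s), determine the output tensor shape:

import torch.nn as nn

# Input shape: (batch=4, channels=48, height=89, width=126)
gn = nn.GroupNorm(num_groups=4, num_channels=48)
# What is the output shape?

Input shape: (4, 48, 89, 126)
Output shape: (4, 48, 89, 126)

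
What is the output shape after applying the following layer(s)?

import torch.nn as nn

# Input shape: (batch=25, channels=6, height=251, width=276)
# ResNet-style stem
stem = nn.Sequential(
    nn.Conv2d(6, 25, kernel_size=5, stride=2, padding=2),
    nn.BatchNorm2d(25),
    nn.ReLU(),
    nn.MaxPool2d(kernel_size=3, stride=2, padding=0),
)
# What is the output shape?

Input shape: (25, 6, 251, 276)
  -> after Conv2d 5x5 stride=2: (25, 25, 126, 138)
Output shape: (25, 25, 62, 68)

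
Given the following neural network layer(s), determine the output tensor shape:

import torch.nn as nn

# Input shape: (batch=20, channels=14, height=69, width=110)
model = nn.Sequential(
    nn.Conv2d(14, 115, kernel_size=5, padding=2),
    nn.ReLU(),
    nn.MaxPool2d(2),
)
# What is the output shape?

Input shape: (20, 14, 69, 110)
  -> after Conv2d: (20, 115, 69, 110)
  -> after ReLU: (20, 115, 69, 110)
Output shape: (20, 115, 34, 55)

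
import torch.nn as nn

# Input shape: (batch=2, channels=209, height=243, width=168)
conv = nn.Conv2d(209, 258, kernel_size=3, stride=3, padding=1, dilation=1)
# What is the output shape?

Input shape: (2, 209, 243, 168)
Output shape: (2, 258, 81, 56)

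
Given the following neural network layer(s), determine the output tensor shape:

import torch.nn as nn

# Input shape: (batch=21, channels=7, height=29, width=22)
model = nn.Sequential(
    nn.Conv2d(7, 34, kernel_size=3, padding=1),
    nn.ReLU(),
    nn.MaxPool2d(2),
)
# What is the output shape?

Input shape: (21, 7, 29, 22)
  -> after Conv2d: (21, 34, 29, 22)
  -> after ReLU: (21, 34, 29, 22)
Output shape: (21, 34, 14, 11)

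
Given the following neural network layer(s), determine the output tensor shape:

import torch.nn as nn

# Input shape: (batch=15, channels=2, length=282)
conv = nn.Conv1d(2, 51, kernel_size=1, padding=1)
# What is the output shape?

Input shape: (15, 2, 282)
Output shape: (15, 51, 284)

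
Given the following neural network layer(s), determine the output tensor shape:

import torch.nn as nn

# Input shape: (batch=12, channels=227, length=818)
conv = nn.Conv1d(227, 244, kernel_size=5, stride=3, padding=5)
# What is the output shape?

Input shape: (12, 227, 818)
Output shape: (12, 244, 275)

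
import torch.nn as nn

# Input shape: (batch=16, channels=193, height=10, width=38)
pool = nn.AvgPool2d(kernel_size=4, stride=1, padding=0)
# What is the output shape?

Input shape: (16, 193, 10, 38)
Output shape: (16, 193, 7, 35)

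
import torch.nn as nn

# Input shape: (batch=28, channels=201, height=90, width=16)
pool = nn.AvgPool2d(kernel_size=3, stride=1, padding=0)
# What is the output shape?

Input shape: (28, 201, 90, 16)
Output shape: (28, 201, 88, 14)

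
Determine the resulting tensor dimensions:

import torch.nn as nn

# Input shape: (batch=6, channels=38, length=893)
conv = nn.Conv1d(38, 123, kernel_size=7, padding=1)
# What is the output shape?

Input shape: (6, 38, 893)
Output shape: (6, 123, 889)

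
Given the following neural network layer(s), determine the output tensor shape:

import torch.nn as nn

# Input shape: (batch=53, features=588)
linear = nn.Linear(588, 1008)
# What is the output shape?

Input shape: (53, 588)
Output shape: (53, 1008)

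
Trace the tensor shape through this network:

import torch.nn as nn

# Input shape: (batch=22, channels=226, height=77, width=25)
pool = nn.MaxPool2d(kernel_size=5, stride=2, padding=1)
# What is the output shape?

Input shape: (22, 226, 77, 25)
Output shape: (22, 226, 38, 12)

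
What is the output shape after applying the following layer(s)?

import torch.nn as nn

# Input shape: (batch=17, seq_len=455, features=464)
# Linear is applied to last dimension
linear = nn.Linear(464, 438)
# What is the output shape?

Input shape: (17, 455, 464)
Output shape: (17, 455, 438)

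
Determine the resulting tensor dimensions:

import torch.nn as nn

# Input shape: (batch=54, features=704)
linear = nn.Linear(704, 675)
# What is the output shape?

Input shape: (54, 704)
Output shape: (54, 675)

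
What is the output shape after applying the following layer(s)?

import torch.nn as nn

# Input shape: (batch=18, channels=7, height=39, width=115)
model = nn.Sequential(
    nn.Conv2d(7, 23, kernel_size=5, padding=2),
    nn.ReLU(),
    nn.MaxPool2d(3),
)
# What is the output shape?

Input shape: (18, 7, 39, 115)
  -> after Conv2d: (18, 23, 39, 115)
  -> after ReLU: (18, 23, 39, 115)
Output shape: (18, 23, 13, 38)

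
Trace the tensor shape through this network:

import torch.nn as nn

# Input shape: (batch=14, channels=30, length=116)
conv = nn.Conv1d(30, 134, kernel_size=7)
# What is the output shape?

Input shape: (14, 30, 116)
Output shape: (14, 134, 110)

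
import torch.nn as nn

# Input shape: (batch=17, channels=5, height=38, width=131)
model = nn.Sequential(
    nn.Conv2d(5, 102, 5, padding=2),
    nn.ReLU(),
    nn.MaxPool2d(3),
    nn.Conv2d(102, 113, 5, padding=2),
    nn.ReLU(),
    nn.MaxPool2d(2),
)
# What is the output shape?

Input shape: (17, 5, 38, 131)
  -> after first Conv2d: (17, 102, 38, 131)
  -> after first MaxPool2d: (17, 102, 12, 43)
  -> after second Conv2d: (17, 113, 12, 43)
Output shape: (17, 113, 6, 21)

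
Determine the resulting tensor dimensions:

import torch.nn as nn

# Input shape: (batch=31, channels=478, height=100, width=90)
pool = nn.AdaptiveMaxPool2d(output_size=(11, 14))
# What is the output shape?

Input shape: (31, 478, 100, 90)
Output shape: (31, 478, 11, 14)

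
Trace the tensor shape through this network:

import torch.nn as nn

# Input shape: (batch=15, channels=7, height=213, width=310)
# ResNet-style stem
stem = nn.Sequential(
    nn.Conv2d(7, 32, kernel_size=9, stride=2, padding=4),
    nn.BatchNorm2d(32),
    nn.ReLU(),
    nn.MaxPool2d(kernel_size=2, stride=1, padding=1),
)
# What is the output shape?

Input shape: (15, 7, 213, 310)
  -> after Conv2d 9x9 stride=2: (15, 32, 107, 155)
Output shape: (15, 32, 108, 156)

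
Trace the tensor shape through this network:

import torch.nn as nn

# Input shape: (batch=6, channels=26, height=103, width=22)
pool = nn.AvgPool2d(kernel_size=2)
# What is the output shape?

Input shape: (6, 26, 103, 22)
Output shape: (6, 26, 51, 11)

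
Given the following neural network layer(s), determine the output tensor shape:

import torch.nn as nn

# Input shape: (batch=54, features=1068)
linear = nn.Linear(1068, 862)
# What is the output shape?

Input shape: (54, 1068)
Output shape: (54, 862)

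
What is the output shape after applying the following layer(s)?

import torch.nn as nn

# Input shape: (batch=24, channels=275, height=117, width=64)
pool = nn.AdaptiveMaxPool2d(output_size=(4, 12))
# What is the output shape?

Input shape: (24, 275, 117, 64)
Output shape: (24, 275, 4, 12)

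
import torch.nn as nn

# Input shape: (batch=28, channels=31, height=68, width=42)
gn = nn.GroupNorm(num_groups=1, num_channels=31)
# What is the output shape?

Input shape: (28, 31, 68, 42)
Output shape: (28, 31, 68, 42)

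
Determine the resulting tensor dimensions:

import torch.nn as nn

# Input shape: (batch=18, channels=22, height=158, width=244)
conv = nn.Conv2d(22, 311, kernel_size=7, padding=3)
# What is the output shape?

Input shape: (18, 22, 158, 244)
Output shape: (18, 311, 158, 244)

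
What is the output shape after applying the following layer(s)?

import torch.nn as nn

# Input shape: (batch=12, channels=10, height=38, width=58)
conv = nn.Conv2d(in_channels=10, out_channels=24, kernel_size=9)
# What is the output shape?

Input shape: (12, 10, 38, 58)
Output shape: (12, 24, 30, 50)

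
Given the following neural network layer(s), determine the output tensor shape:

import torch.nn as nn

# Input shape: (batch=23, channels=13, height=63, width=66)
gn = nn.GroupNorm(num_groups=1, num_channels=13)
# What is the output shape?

Input shape: (23, 13, 63, 66)
Output shape: (23, 13, 63, 66)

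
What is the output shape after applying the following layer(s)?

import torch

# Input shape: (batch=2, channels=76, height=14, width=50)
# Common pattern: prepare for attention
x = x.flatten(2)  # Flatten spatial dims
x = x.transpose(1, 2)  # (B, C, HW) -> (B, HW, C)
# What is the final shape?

Input shape: (2, 76, 14, 50)
  -> after flatten(2): (2, 76, 700)
Output shape: (2, 700, 76)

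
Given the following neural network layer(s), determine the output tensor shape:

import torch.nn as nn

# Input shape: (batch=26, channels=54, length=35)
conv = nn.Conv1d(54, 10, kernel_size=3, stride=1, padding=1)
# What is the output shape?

Input shape: (26, 54, 35)
Output shape: (26, 10, 35)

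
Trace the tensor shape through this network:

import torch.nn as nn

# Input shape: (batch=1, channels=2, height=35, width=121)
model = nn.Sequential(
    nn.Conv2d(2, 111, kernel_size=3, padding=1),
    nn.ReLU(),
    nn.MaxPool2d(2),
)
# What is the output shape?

Input shape: (1, 2, 35, 121)
  -> after Conv2d: (1, 111, 35, 121)
  -> after ReLU: (1, 111, 35, 121)
Output shape: (1, 111, 17, 60)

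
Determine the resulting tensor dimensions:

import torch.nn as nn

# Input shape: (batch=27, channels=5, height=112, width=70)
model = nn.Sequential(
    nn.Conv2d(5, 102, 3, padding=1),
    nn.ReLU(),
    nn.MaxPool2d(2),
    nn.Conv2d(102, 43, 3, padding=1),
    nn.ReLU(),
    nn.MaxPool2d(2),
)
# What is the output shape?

Input shape: (27, 5, 112, 70)
  -> after first Conv2d: (27, 102, 112, 70)
  -> after first MaxPool2d: (27, 102, 56, 35)
  -> after second Conv2d: (27, 43, 56, 35)
Output shape: (27, 43, 28, 17)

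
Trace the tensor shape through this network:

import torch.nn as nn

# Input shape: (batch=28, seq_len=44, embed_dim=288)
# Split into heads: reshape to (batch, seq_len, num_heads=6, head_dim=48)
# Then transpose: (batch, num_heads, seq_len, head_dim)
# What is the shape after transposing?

Input shape: (28, 44, 288)
  -> after reshape: (28, 44, 6, 48)
Output shape: (28, 6, 44, 48)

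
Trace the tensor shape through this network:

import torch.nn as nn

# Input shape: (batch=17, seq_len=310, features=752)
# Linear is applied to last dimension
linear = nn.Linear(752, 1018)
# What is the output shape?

Input shape: (17, 310, 752)
Output shape: (17, 310, 1018)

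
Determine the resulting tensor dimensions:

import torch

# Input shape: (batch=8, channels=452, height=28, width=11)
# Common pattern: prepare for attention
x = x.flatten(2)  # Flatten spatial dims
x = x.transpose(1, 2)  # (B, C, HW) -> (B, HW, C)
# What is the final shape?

Input shape: (8, 452, 28, 11)
  -> after flatten(2): (8, 452, 308)
Output shape: (8, 308, 452)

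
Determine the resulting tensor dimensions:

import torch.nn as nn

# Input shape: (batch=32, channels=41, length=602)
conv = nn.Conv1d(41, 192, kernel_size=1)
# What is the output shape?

Input shape: (32, 41, 602)
Output shape: (32, 192, 602)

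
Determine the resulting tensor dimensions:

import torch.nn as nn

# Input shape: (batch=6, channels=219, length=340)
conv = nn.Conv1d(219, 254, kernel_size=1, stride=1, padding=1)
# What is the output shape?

Input shape: (6, 219, 340)
Output shape: (6, 254, 342)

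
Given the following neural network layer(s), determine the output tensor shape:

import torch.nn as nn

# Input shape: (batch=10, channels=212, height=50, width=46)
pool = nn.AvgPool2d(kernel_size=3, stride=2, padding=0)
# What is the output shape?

Input shape: (10, 212, 50, 46)
Output shape: (10, 212, 24, 22)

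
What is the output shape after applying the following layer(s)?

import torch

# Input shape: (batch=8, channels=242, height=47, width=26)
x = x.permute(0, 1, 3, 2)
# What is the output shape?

Input shape: (8, 242, 47, 26)
Output shape: (8, 242, 26, 47)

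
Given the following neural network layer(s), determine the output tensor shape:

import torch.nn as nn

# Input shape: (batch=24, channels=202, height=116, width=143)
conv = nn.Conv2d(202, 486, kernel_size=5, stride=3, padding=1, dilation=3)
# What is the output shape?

Input shape: (24, 202, 116, 143)
Output shape: (24, 486, 36, 45)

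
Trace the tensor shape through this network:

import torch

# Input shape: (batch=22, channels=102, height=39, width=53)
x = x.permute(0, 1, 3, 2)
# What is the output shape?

Input shape: (22, 102, 39, 53)
Output shape: (22, 102, 53, 39)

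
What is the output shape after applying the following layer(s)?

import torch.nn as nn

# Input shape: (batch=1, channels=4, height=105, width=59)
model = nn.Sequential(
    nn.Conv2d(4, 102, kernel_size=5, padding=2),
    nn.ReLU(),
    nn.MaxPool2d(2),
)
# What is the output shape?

Input shape: (1, 4, 105, 59)
  -> after Conv2d: (1, 102, 105, 59)
  -> after ReLU: (1, 102, 105, 59)
Output shape: (1, 102, 52, 29)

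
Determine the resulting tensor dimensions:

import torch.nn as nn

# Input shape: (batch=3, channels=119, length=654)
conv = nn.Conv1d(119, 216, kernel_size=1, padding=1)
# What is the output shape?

Input shape: (3, 119, 654)
Output shape: (3, 216, 656)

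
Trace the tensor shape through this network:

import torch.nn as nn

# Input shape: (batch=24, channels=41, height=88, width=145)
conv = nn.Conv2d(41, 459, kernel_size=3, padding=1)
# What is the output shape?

Input shape: (24, 41, 88, 145)
Output shape: (24, 459, 88, 145)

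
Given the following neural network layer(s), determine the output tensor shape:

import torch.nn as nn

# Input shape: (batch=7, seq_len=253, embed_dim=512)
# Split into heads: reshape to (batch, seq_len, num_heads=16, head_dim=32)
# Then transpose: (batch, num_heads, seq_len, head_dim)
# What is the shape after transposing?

Input shape: (7, 253, 512)
  -> after reshape: (7, 253, 16, 32)
Output shape: (7, 16, 253, 32)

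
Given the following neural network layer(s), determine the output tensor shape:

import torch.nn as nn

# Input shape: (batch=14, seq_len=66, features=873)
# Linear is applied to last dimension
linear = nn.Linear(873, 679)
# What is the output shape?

Input shape: (14, 66, 873)
Output shape: (14, 66, 679)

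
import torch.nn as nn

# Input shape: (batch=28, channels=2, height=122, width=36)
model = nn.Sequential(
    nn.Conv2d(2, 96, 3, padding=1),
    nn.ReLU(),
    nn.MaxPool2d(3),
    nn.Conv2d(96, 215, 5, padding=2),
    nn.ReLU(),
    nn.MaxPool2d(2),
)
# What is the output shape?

Input shape: (28, 2, 122, 36)
  -> after first Conv2d: (28, 96, 122, 36)
  -> after first MaxPool2d: (28, 96, 40, 12)
  -> after second Conv2d: (28, 215, 40, 12)
Output shape: (28, 215, 20, 6)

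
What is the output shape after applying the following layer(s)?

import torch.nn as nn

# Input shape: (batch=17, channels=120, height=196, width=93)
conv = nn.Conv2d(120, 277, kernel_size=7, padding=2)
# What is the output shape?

Input shape: (17, 120, 196, 93)
Output shape: (17, 277, 194, 91)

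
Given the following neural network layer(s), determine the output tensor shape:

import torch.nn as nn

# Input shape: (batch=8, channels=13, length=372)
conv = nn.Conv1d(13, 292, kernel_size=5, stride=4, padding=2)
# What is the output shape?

Input shape: (8, 13, 372)
Output shape: (8, 292, 93)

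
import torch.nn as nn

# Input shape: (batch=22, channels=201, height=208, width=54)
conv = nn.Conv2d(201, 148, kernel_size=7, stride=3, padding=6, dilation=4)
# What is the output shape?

Input shape: (22, 201, 208, 54)
Output shape: (22, 148, 66, 14)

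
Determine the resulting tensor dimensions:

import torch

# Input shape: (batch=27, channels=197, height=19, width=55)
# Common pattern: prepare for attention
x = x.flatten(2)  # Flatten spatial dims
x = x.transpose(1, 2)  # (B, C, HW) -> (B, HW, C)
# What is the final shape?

Input shape: (27, 197, 19, 55)
  -> after flatten(2): (27, 197, 1045)
Output shape: (27, 1045, 197)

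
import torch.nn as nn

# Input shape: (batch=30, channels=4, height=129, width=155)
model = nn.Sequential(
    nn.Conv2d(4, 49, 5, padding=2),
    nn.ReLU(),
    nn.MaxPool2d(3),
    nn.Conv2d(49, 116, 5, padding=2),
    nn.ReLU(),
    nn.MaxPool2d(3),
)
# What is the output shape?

Input shape: (30, 4, 129, 155)
  -> after first Conv2d: (30, 49, 129, 155)
  -> after first MaxPool2d: (30, 49, 43, 51)
  -> after second Conv2d: (30, 116, 43, 51)
Output shape: (30, 116, 14, 17)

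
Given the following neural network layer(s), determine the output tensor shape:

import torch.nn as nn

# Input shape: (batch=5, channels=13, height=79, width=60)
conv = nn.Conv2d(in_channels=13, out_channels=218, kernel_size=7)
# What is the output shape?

Input shape: (5, 13, 79, 60)
Output shape: (5, 218, 73, 54)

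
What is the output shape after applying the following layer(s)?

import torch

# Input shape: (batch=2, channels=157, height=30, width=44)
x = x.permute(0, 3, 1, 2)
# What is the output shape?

Input shape: (2, 157, 30, 44)
Output shape: (2, 44, 157, 30)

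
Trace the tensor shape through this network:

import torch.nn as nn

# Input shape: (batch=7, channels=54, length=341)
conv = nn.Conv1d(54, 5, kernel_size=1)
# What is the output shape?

Input shape: (7, 54, 341)
Output shape: (7, 5, 341)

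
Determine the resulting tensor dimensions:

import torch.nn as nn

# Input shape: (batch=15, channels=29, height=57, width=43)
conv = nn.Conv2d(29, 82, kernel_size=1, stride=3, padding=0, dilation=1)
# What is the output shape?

Input shape: (15, 29, 57, 43)
Output shape: (15, 82, 19, 15)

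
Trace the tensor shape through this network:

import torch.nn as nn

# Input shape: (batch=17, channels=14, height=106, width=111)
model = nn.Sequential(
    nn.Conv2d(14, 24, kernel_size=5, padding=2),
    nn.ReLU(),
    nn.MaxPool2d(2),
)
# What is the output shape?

Input shape: (17, 14, 106, 111)
  -> after Conv2d: (17, 24, 106, 111)
  -> after ReLU: (17, 24, 106, 111)
Output shape: (17, 24, 53, 55)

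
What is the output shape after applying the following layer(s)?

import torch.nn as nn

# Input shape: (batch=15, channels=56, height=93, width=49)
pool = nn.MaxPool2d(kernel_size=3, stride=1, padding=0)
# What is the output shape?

Input shape: (15, 56, 93, 49)
Output shape: (15, 56, 91, 47)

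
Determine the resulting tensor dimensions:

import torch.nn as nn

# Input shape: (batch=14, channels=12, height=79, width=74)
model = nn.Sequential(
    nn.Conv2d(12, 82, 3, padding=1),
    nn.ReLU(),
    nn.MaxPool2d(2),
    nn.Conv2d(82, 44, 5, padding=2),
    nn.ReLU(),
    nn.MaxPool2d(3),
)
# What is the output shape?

Input shape: (14, 12, 79, 74)
  -> after first Conv2d: (14, 82, 79, 74)
  -> after first MaxPool2d: (14, 82, 39, 37)
  -> after second Conv2d: (14, 44, 39, 37)
Output shape: (14, 44, 13, 12)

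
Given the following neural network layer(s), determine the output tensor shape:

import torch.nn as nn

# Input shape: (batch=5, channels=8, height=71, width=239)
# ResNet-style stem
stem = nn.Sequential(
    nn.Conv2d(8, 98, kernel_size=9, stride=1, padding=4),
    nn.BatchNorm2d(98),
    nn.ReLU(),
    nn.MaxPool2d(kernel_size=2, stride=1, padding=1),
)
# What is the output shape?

Input shape: (5, 8, 71, 239)
  -> after Conv2d 9x9 stride=1: (5, 98, 71, 239)
Output shape: (5, 98, 72, 240)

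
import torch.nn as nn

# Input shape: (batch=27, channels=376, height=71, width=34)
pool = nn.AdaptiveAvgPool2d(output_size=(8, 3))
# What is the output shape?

Input shape: (27, 376, 71, 34)
Output shape: (27, 376, 8, 3)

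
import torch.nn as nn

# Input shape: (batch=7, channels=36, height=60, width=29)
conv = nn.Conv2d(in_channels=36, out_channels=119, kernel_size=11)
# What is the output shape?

Input shape: (7, 36, 60, 29)
Output shape: (7, 119, 50, 19)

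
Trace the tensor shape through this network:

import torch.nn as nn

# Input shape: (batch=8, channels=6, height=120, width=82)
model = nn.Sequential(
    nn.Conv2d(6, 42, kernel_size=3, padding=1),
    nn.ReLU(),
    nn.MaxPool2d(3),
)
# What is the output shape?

Input shape: (8, 6, 120, 82)
  -> after Conv2d: (8, 42, 120, 82)
  -> after ReLU: (8, 42, 120, 82)
Output shape: (8, 42, 40, 27)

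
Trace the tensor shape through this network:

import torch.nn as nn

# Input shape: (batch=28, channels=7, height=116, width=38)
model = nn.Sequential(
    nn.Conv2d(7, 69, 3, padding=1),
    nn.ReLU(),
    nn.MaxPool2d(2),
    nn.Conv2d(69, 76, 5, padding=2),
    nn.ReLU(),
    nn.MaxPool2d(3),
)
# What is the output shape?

Input shape: (28, 7, 116, 38)
  -> after first Conv2d: (28, 69, 116, 38)
  -> after first MaxPool2d: (28, 69, 58, 19)
  -> after second Conv2d: (28, 76, 58, 19)
Output shape: (28, 76, 19, 6)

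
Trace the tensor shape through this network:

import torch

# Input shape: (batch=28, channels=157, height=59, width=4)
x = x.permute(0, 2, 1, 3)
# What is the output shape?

Input shape: (28, 157, 59, 4)
Output shape: (28, 59, 157, 4)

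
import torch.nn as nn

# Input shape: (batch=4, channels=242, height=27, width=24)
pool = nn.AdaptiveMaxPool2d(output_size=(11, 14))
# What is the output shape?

Input shape: (4, 242, 27, 24)
Output shape: (4, 242, 11, 14)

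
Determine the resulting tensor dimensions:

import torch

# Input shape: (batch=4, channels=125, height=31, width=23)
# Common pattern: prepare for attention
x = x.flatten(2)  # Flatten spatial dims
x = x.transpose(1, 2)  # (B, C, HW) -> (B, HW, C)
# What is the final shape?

Input shape: (4, 125, 31, 23)
  -> after flatten(2): (4, 125, 713)
Output shape: (4, 713, 125)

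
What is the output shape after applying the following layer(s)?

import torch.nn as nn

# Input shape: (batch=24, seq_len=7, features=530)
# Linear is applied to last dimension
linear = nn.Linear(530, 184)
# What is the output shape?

Input shape: (24, 7, 530)
Output shape: (24, 7, 184)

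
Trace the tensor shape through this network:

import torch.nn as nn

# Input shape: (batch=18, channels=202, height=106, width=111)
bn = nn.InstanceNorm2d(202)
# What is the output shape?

Input shape: (18, 202, 106, 111)
Output shape: (18, 202, 106, 111)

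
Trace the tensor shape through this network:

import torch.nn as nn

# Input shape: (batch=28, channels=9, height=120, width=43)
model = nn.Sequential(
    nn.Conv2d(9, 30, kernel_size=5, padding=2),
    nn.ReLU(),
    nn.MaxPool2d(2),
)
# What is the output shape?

Input shape: (28, 9, 120, 43)
  -> after Conv2d: (28, 30, 120, 43)
  -> after ReLU: (28, 30, 120, 43)
Output shape: (28, 30, 60, 21)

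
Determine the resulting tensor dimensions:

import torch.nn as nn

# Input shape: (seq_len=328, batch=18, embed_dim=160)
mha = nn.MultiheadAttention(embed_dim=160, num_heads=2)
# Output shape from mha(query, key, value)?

Input shape: (328, 18, 160)
Output shape: (328, 18, 160)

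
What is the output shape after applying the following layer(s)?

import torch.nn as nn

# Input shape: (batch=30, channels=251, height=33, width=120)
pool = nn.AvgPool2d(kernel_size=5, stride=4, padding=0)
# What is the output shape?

Input shape: (30, 251, 33, 120)
Output shape: (30, 251, 8, 29)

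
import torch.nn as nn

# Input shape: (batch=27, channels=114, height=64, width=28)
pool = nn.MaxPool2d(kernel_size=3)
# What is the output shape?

Input shape: (27, 114, 64, 28)
Output shape: (27, 114, 21, 9)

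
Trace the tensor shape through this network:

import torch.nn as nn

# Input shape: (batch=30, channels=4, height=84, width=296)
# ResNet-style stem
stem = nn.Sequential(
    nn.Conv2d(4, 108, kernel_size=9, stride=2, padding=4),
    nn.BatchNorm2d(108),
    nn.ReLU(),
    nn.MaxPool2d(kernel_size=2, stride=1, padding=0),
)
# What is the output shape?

Input shape: (30, 4, 84, 296)
  -> after Conv2d 9x9 stride=2: (30, 108, 42, 148)
Output shape: (30, 108, 41, 147)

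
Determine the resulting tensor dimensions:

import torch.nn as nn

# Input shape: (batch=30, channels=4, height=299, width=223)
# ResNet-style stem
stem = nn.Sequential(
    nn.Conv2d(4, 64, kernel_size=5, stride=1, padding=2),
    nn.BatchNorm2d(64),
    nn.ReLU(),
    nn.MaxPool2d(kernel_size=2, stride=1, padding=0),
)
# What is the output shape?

Input shape: (30, 4, 299, 223)
  -> after Conv2d 5x5 stride=1: (30, 64, 299, 223)
Output shape: (30, 64, 298, 222)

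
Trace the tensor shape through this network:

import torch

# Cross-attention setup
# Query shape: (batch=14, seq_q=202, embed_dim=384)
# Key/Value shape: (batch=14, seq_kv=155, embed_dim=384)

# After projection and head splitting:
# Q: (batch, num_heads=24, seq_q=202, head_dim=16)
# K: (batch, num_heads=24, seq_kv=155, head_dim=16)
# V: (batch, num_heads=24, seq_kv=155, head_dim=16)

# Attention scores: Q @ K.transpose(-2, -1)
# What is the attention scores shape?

Input shape: (14, 202, 384)
Output shape: (14, 24, 202, 155)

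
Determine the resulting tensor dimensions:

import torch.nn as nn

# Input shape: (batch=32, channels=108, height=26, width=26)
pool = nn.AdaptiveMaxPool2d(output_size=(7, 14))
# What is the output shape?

Input shape: (32, 108, 26, 26)
Output shape: (32, 108, 7, 14)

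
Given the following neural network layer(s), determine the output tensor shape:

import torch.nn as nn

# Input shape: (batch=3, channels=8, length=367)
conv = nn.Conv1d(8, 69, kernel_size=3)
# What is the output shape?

Input shape: (3, 8, 367)
Output shape: (3, 69, 365)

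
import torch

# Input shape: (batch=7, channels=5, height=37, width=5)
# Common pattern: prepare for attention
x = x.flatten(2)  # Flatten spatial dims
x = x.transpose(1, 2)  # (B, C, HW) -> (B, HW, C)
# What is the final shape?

Input shape: (7, 5, 37, 5)
  -> after flatten(2): (7, 5, 185)
Output shape: (7, 185, 5)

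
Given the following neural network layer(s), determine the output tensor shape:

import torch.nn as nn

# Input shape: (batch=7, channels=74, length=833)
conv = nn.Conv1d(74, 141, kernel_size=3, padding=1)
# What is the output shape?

Input shape: (7, 74, 833)
Output shape: (7, 141, 833)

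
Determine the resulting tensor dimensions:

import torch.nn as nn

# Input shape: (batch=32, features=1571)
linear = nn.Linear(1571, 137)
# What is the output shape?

Input shape: (32, 1571)
Output shape: (32, 137)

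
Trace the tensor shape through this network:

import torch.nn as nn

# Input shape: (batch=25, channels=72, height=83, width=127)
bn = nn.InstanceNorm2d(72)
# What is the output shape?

Input shape: (25, 72, 83, 127)
Output shape: (25, 72, 83, 127)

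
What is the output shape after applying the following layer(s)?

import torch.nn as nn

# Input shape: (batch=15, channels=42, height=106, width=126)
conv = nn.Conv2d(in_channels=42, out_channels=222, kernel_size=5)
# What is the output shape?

Input shape: (15, 42, 106, 126)
Output shape: (15, 222, 102, 122)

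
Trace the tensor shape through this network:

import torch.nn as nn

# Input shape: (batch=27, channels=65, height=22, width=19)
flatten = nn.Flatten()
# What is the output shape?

Input shape: (27, 65, 22, 19)
Output shape: (27, 27170)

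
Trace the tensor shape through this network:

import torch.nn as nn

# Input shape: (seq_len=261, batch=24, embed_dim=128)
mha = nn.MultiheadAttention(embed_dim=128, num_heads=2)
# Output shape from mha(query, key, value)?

Input shape: (261, 24, 128)
Output shape: (261, 24, 128)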